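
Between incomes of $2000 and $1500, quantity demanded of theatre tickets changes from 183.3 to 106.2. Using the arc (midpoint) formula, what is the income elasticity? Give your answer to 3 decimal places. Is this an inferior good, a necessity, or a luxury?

ΔQ = 106.2 − 183.3 = -77.1; midpoint Q̄ = (183.3 + 106.2)/2 = 144.75.
ΔI = 1500 − 2000 = -500; midpoint Ī = (2000 + 1500)/2 = 1750.
η = (ΔQ/Q̄) ÷ (ΔI/Ī) = (-77.1/144.75) ÷ (-500/1750) = 1.864.
η > 1 ⇒ luxury.

1.864 (luxury)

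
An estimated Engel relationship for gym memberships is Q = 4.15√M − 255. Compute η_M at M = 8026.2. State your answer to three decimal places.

1.592

At M = 8026.2: Q = 116.795.
dQ/dM = 4.15/(2√M) = 0.0231613 at this income.
η = (dQ/dM)·(M/Q) = 0.0231613 × (8026.2/116.795) = 1.592.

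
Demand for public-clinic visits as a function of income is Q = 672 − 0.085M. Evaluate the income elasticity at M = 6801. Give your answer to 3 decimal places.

-6.155

At M = 6801: Q = 93.915.
dQ/dM = −0.085.
η = (dQ/dM)·(M/Q) = -0.085 × (6801/93.915) = -6.155.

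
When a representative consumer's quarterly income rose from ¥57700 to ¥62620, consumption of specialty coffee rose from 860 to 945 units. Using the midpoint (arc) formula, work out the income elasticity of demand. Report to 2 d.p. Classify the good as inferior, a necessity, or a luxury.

1.15 (luxury)

ΔQ = 945 − 860 = 85; midpoint Q̄ = (860 + 945)/2 = 902.5.
ΔI = 62620 − 57700 = 4920; midpoint Ī = (57700 + 62620)/2 = 60160.
η = (ΔQ/Q̄) ÷ (ΔI/Ī) = (85/902.5) ÷ (4920/60160) = 1.15.
η > 1 ⇒ luxury.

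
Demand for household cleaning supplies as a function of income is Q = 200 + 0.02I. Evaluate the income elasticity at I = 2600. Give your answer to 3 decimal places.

At I = 2600: Q = 252.000.
dQ/dI = 0.02.
η = (dQ/dI)·(I/Q) = 0.02 × (2600/252.000) = 0.206.

0.206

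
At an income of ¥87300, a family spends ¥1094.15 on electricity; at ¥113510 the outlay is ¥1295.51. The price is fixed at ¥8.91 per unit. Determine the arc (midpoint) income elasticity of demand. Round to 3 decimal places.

With a constant price, Q₁ = 1094.15/8.91 = 122.800 and Q₂ = 1295.51/8.91 = 145.400 (equivalently, work directly with expenditure since P cancels).
Midpoint %ΔQ = (1295.51 − 1094.15)/1194.83 = 0.16853; midpoint %ΔI = (113510 − 87300)/100405 = 0.26104.
η = 0.16853 / 0.26104 = 0.646.

0.646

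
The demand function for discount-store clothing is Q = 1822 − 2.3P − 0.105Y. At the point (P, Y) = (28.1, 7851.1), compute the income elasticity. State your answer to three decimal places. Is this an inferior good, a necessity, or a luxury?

-0.884 (inferior good)

At P = 28.1, Y = 7851.1: Q = 933.004.
Holding P constant, ∂Q/∂Y = −0.105.
η_Y = (∂Q/∂Y)·(Y/Q) = -0.105 × (7851.1/933.004) = -0.884.
Since η < 0, this is an inferior good.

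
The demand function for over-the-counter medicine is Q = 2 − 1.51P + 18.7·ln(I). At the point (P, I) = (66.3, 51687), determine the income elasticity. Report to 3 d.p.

0.178

At P = 66.3, I = 51687: Q = 104.837.
Holding P constant, ∂Q/∂I = 18.7/I = 0.000361793.
η_I = (∂Q/∂I)·(I/Q) = 0.000361793 × (51687/104.837) = 0.178.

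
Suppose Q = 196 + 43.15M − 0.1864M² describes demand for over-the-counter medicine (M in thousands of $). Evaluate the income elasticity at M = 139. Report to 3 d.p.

-0.465

At M = 139: Q = 2592.4156.
dQ/dM = 43.15 − 0.3728M = -8.66920.
η = (dQ/dM)·(M/Q) = -8.66920 × (139/2592.4156) = -0.465.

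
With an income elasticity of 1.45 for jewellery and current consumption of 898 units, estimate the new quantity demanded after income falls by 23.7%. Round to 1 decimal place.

%ΔQ ≈ η × %ΔI = 1.45 × (-23.7%) = -34.365%.
New Q ≈ 898 × (1 − 0.34365) = 589.4.

589.4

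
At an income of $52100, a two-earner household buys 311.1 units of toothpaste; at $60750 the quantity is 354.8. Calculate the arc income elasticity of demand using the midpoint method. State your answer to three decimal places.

ΔQ = 354.8 − 311.1 = 43.7; midpoint Q̄ = (311.1 + 354.8)/2 = 332.95.
ΔI = 60750 − 52100 = 8650; midpoint Ī = (52100 + 60750)/2 = 56425.
η = (ΔQ/Q̄) ÷ (ΔI/Ī) = (43.7/332.95) ÷ (8650/56425) = 0.856.

0.856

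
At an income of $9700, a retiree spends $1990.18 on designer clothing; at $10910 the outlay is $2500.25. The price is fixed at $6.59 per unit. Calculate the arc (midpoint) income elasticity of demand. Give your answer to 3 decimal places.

With a constant price, Q₁ = 1990.18/6.59 = 302.000 and Q₂ = 2500.25/6.59 = 379.401 (equivalently, work directly with expenditure since P cancels).
Midpoint %ΔQ = (2500.25 − 1990.18)/2245.22 = 0.22718; midpoint %ΔI = (10910 − 9700)/10305 = 0.11742.
η = 0.22718 / 0.11742 = 1.935.

1.935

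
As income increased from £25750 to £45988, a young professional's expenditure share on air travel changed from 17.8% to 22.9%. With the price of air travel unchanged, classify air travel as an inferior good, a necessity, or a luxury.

The budget share rises as income rises, so η > 1.

luxury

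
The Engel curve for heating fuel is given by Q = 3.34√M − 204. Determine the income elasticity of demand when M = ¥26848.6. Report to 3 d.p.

At M = 26848.6: Q = 343.277.
dQ/dM = 3.34/(2√M) = 0.0101919 at this income.
η = (dQ/dM)·(M/Q) = 0.0101919 × (26848.6/343.277) = 0.797.

0.797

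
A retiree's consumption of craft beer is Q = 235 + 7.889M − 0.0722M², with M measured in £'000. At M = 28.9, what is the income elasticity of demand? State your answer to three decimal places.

At M = 28.9: Q = 402.6899.
dQ/dM = 7.889 − 0.1444M = 3.71584.
η = (dQ/dM)·(M/Q) = 3.71584 × (28.9/402.6899) = 0.267.

0.267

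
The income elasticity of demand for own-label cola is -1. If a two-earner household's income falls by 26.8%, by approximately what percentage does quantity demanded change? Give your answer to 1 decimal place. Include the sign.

26.8%

%ΔQ ≈ η × %ΔI = -1 × (-26.8%) = 26.8%.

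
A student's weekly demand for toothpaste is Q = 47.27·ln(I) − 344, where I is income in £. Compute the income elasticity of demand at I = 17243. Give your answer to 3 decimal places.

At I = 17243: Q = 117.126.
dQ/dI = 47.27/I = 0.0027414 at this income.
η = (dQ/dI)·(I/Q) = 0.0027414 × (17243/117.126) = 0.404.

0.404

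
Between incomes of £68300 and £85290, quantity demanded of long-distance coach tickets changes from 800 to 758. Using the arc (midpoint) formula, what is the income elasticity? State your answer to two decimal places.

-0.24

ΔQ = 758 − 800 = -42; midpoint Q̄ = (800 + 758)/2 = 779.
ΔI = 85290 − 68300 = 16990; midpoint Ī = (68300 + 85290)/2 = 76795.
η = (ΔQ/Q̄) ÷ (ΔI/Ī) = (-42/779) ÷ (16990/76795) = -0.24.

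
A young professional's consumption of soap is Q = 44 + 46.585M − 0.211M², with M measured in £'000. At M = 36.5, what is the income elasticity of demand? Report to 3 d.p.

At M = 36.5: Q = 1463.2478.
dQ/dM = 46.585 − 0.422M = 31.18200.
η = (dQ/dM)·(M/Q) = 31.18200 × (36.5/1463.2478) = 0.778.

0.778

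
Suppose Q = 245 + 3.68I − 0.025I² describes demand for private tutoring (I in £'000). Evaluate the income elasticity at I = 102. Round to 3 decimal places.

-0.402

At I = 102: Q = 360.2600.
dQ/dI = 3.68 − 0.05I = -1.42000.
η = (dQ/dI)·(I/Q) = -1.42000 × (102/360.2600) = -0.402.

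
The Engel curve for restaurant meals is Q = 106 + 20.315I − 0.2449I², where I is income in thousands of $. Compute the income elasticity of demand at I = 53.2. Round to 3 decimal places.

At I = 53.2: Q = 493.6322.
dQ/dI = 20.315 − 0.4898I = -5.74236.
η = (dQ/dI)·(I/Q) = -5.74236 × (53.2/493.6322) = -0.619.

-0.619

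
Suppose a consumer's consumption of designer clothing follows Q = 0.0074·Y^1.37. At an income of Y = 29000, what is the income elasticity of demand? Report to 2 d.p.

For Q = A·Y^β the income elasticity is constant and equal to β.
Here β = 1.37, so η = 1.37.

1.37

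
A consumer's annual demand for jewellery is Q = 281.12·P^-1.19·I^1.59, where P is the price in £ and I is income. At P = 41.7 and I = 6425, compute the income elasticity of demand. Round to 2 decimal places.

1.59

For a multiplicative demand Q = A·P^α·I^β, the income elasticity is β everywhere.
Here β = 1.59, so η = 1.59.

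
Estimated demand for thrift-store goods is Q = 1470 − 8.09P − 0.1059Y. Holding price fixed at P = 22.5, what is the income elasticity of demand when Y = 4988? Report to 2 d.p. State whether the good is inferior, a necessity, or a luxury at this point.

-0.70 (inferior good)

At P = 22.5, Y = 4988: Q = 759.746.
Holding P constant, ∂Q/∂Y = −0.1059.
η_Y = (∂Q/∂Y)·(Y/Q) = -0.1059 × (4988/759.746) = -0.70.
Since η < 0, this is an inferior good.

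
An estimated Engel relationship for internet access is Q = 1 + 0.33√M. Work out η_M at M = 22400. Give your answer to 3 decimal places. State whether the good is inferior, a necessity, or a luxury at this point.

At M = 22400: Q = 50.390.
dQ/dM = 0.33/(2√M) = 0.00110245 at this income.
η = (dQ/dM)·(M/Q) = 0.00110245 × (22400/50.390) = 0.490.
Since 0 < η < 1, the good is a necessity.

0.490 (necessity)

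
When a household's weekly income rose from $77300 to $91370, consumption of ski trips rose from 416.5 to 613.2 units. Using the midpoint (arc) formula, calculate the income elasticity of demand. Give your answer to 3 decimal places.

2.290

ΔQ = 613.2 − 416.5 = 196.7; midpoint Q̄ = (416.5 + 613.2)/2 = 514.85.
ΔI = 91370 − 77300 = 14070; midpoint Ī = (77300 + 91370)/2 = 84335.
η = (ΔQ/Q̄) ÷ (ΔI/Ī) = (196.7/514.85) ÷ (14070/84335) = 2.290.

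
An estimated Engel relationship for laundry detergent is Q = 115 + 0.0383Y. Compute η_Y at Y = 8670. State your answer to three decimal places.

At Y = 8670: Q = 447.061.
dQ/dY = 0.0383.
η = (dQ/dY)·(Y/Q) = 0.0383 × (8670/447.061) = 0.743.

0.743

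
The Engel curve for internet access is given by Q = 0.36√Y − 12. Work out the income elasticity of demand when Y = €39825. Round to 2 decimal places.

0.60

At Y = 39825: Q = 59.842.
dQ/dY = 0.36/(2√Y) = 0.000901975 at this income.
η = (dQ/dY)·(Y/Q) = 0.000901975 × (39825/59.842) = 0.60.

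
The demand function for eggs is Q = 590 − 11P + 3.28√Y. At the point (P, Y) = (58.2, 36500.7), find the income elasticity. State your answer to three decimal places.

0.544

At P = 58.2, Y = 36500.7: Q = 576.449.
Holding P constant, ∂Q/∂Y = 3.28/(2√Y) = 0.00858407.
η_Y = (∂Q/∂Y)·(Y/Q) = 0.00858407 × (36500.7/576.449) = 0.544.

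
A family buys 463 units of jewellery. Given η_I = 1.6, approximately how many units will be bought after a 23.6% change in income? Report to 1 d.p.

637.8

%ΔQ ≈ η × %ΔI = 1.6 × 23.6% = 37.76%.
New Q ≈ 463 × (1 + 0.3776) = 637.8.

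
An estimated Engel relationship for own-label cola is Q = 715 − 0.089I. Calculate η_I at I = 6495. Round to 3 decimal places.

At I = 6495: Q = 136.945.
dQ/dI = −0.089.
η = (dQ/dI)·(I/Q) = -0.089 × (6495/136.945) = -4.221.

-4.221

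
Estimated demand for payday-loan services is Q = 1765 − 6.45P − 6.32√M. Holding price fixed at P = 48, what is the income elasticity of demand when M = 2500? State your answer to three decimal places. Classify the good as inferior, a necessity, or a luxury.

At P = 48, M = 2500: Q = 1139.400.
Holding P constant, ∂Q/∂M = -6.32/(2√M) = -0.0632.
η_M = (∂Q/∂M)·(M/Q) = -0.0632 × (2500/1139.400) = -0.139.
Since η < 0, this is an inferior good.

-0.139 (inferior good)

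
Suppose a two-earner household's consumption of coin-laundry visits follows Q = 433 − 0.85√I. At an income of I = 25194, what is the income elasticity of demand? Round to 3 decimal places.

-0.226

At I = 25194: Q = 298.083.
dQ/dI = -0.85/(2√I) = -0.00267757 at this income.
η = (dQ/dI)·(I/Q) = -0.00267757 × (25194/298.083) = -0.226.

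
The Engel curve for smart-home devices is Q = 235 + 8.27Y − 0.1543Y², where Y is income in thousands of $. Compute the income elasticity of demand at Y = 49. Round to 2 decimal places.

-1.24

At Y = 49: Q = 269.7557.
dQ/dY = 8.27 − 0.3086Y = -6.85140.
η = (dQ/dY)·(Y/Q) = -6.85140 × (49/269.7557) = -1.24.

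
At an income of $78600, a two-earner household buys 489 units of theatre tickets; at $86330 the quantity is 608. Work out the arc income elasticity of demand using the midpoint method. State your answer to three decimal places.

2.315

ΔQ = 608 − 489 = 119; midpoint Q̄ = (489 + 608)/2 = 548.5.
ΔI = 86330 − 78600 = 7730; midpoint Ī = (78600 + 86330)/2 = 82465.
η = (ΔQ/Q̄) ÷ (ΔI/Ī) = (119/548.5) ÷ (7730/82465) = 2.315.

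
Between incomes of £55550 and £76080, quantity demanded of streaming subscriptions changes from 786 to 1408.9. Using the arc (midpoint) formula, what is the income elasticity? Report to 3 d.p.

ΔQ = 1408.9 − 786 = 622.9; midpoint Q̄ = (786 + 1408.9)/2 = 1097.45.
ΔI = 76080 − 55550 = 20530; midpoint Ī = (55550 + 76080)/2 = 65815.
η = (ΔQ/Q̄) ÷ (ΔI/Ī) = (622.9/1097.45) ÷ (20530/65815) = 1.820.

1.820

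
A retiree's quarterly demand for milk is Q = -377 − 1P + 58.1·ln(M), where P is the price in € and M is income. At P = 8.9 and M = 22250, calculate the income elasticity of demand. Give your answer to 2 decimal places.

At P = 8.9, M = 22250: Q = 195.687.
Holding P constant, ∂Q/∂M = 58.1/M = 0.00261124.
η_M = (∂Q/∂M)·(M/Q) = 0.00261124 × (22250/195.687) = 0.30.

0.30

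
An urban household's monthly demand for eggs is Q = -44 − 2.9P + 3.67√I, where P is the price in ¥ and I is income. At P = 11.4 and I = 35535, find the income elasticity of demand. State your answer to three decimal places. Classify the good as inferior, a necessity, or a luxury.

0.563 (necessity)

At P = 11.4, I = 35535: Q = 614.762.
Holding P constant, ∂Q/∂I = 3.67/(2√I) = 0.00973437.
η_I = (∂Q/∂I)·(I/Q) = 0.00973437 × (35535/614.762) = 0.563.
Since 0 < η < 1, this is a necessity.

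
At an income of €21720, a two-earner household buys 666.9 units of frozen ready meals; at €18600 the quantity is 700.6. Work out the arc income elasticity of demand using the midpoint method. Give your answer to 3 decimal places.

-0.318

ΔQ = 700.6 − 666.9 = 33.7; midpoint Q̄ = (666.9 + 700.6)/2 = 683.75.
ΔI = 18600 − 21720 = -3120; midpoint Ī = (21720 + 18600)/2 = 20160.
η = (ΔQ/Q̄) ÷ (ΔI/Ī) = (33.7/683.75) ÷ (-3120/20160) = -0.318.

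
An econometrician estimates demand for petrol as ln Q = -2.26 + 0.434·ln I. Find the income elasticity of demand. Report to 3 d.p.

0.434

In a log-linear demand, the coefficient on ln I is the income elasticity.
So η = 0.434.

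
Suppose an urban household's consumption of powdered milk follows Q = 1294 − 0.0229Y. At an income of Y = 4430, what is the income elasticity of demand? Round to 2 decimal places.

-0.09

At Y = 4430: Q = 1192.553.
dQ/dY = −0.0229.
η = (dQ/dY)·(Y/Q) = -0.0229 × (4430/1192.553) = -0.09.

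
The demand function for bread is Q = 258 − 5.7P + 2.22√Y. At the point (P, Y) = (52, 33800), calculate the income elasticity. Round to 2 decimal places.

At P = 52, Y = 33800: Q = 369.742.
Holding P constant, ∂Q/∂Y = 2.22/(2√Y) = 0.0060376.
η_Y = (∂Q/∂Y)·(Y/Q) = 0.0060376 × (33800/369.742) = 0.55.

0.55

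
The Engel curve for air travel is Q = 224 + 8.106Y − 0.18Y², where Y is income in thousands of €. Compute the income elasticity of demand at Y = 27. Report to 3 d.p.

-0.140

At Y = 27: Q = 311.6420.
dQ/dY = 8.106 − 0.36Y = -1.61400.
η = (dQ/dY)·(Y/Q) = -1.61400 × (27/311.6420) = -0.140.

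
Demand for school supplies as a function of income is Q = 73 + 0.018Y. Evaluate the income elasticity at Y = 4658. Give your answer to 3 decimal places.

0.535

At Y = 4658: Q = 156.844.
dQ/dY = 0.018.
η = (dQ/dY)·(Y/Q) = 0.018 × (4658/156.844) = 0.535.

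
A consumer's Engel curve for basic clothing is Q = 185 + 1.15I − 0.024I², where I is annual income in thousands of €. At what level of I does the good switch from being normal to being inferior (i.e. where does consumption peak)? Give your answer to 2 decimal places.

dQ/dI = 1.15 − 0.048I.
The good is inferior where dQ/dI < 0. Setting dQ/dI = 0 gives I = 1.15 / 0.048 = 23.96.

23.96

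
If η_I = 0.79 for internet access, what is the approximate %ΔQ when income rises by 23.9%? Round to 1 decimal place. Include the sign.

%ΔQ ≈ η × %ΔI = 0.79 × 23.9% = 18.9%.

18.9%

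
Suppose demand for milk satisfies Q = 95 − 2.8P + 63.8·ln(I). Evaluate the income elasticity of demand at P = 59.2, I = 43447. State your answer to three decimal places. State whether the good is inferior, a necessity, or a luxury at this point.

0.104 (necessity)

At P = 59.2, I = 43447: Q = 610.579.
Holding P constant, ∂Q/∂I = 63.8/I = 0.00146846.
η_I = (∂Q/∂I)·(I/Q) = 0.00146846 × (43447/610.579) = 0.104.
Since 0 < η < 1, this is a necessity.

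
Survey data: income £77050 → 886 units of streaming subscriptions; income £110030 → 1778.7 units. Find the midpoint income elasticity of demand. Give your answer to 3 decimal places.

ΔQ = 1778.7 − 886 = 892.7; midpoint Q̄ = (886 + 1778.7)/2 = 1332.35.
ΔI = 110030 − 77050 = 32980; midpoint Ī = (77050 + 110030)/2 = 93540.
η = (ΔQ/Q̄) ÷ (ΔI/Ī) = (892.7/1332.35) ÷ (32980/93540) = 1.900.

1.900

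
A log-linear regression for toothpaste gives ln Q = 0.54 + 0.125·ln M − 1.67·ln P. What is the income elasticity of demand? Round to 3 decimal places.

In a log-linear demand, the coefficient on ln M is the income elasticity.
So η = 0.125.

0.125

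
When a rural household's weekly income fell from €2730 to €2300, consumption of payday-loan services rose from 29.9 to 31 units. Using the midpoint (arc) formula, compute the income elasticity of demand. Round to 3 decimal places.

-0.211

ΔQ = 31 − 29.9 = 1.1; midpoint Q̄ = (29.9 + 31)/2 = 30.45.
ΔI = 2300 − 2730 = -430; midpoint Ī = (2730 + 2300)/2 = 2515.
η = (ΔQ/Q̄) ÷ (ΔI/Ī) = (1.1/30.45) ÷ (-430/2515) = -0.211.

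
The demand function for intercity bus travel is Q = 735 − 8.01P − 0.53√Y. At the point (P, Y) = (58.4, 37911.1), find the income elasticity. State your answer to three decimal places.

-0.315

At P = 58.4, Y = 37911.1: Q = 164.021.
Holding P constant, ∂Q/∂Y = -0.53/(2√Y) = -0.00136101.
η_Y = (∂Q/∂Y)·(Y/Q) = -0.00136101 × (37911.1/164.021) = -0.315.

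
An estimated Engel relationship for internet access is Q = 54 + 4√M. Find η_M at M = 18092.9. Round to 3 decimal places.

0.454

At M = 18092.9: Q = 592.039.
dQ/dM = 4/(2√M) = 0.0148688 at this income.
η = (dQ/dM)·(M/Q) = 0.0148688 × (18092.9/592.039) = 0.454.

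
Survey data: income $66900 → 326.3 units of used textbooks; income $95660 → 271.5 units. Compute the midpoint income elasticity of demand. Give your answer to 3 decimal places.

-0.518

ΔQ = 271.5 − 326.3 = -54.8; midpoint Q̄ = (326.3 + 271.5)/2 = 298.9.
ΔI = 95660 − 66900 = 28760; midpoint Ī = (66900 + 95660)/2 = 81280.
η = (ΔQ/Q̄) ÷ (ΔI/Ī) = (-54.8/298.9) ÷ (28760/81280) = -0.518.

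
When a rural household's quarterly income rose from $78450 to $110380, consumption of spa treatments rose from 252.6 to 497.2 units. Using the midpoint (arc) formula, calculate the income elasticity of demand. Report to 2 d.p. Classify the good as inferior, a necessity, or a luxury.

ΔQ = 497.2 − 252.6 = 244.6; midpoint Q̄ = (252.6 + 497.2)/2 = 374.9.
ΔI = 110380 − 78450 = 31930; midpoint Ī = (78450 + 110380)/2 = 94415.
η = (ΔQ/Q̄) ÷ (ΔI/Ī) = (244.6/374.9) ÷ (31930/94415) = 1.93.
η > 1 ⇒ luxury.

1.93 (luxury)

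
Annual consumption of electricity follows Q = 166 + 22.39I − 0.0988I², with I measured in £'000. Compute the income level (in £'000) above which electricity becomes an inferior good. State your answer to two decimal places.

dQ/dI = 22.39 − 0.1976I.
The good is inferior where dQ/dI < 0. Setting dQ/dI = 0 gives I = 22.39 / 0.1976 = 113.31.

113.31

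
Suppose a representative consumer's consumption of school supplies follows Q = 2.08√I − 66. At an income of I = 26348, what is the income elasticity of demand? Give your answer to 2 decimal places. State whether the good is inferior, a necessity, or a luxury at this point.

At I = 26348: Q = 271.627.
dQ/dI = 2.08/(2√I) = 0.00640707 at this income.
η = (dQ/dI)·(I/Q) = 0.00640707 × (26348/271.627) = 0.62.
Since 0 < η < 1, the good is a necessity.

0.62 (necessity)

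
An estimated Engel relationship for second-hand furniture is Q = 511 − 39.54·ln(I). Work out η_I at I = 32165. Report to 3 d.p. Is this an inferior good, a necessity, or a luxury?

-0.393 (inferior good)

At I = 32165: Q = 100.629.
dQ/dI = -39.54/I = -0.00122929 at this income.
η = (dQ/dI)·(I/Q) = -0.00122929 × (32165/100.629) = -0.393.
Since η < 0, the good is an inferior good.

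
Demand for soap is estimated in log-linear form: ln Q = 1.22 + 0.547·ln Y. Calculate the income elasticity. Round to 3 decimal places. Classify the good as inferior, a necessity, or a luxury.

In a log-linear demand, the coefficient on ln Y is the income elasticity.
So η = 0.547.
0 < η < 1 ⇒ necessity.

0.547 (necessity)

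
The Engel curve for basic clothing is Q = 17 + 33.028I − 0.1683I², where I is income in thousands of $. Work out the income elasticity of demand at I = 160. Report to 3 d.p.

At I = 160: Q = 993.0000.
dQ/dI = 33.028 − 0.3366I = -20.82800.
η = (dQ/dI)·(I/Q) = -20.82800 × (160/993.0000) = -3.356.

-3.356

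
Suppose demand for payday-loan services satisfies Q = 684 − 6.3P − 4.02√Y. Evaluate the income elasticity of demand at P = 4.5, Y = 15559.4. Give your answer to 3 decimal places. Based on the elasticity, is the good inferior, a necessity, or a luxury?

-1.626 (inferior good)

At P = 4.5, Y = 15559.4: Q = 154.206.
Holding P constant, ∂Q/∂Y = -4.02/(2√Y) = -0.0161139.
η_Y = (∂Q/∂Y)·(Y/Q) = -0.0161139 × (15559.4/154.206) = -1.626.
Since η < 0, this is an inferior good.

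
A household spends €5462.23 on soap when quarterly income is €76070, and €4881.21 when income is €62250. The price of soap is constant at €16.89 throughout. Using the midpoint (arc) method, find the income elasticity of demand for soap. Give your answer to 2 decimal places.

With a constant price, Q₁ = 5462.23/16.89 = 323.400 and Q₂ = 4881.21/16.89 = 289.000 (equivalently, work directly with expenditure since P cancels).
Midpoint %ΔQ = (4881.21 − 5462.23)/5171.72 = -0.11235; midpoint %ΔI = (62250 − 76070)/69160 = -0.19983.
η = -0.11235 / -0.19983 = 0.56.

0.56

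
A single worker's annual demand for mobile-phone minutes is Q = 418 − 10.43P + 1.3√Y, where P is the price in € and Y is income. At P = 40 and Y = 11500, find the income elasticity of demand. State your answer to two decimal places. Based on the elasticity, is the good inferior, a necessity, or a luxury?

At P = 40, Y = 11500: Q = 140.209.
Holding P constant, ∂Q/∂Y = 1.3/(2√Y) = 0.00606128.
η_Y = (∂Q/∂Y)·(Y/Q) = 0.00606128 × (11500/140.209) = 0.50.
Since 0 < η < 1, this is a necessity.

0.50 (necessity)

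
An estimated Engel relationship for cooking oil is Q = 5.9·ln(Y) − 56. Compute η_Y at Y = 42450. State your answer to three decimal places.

0.859

At Y = 42450: Q = 6.871.
dQ/dY = 5.9/Y = 0.000138987 at this income.
η = (dQ/dY)·(Y/Q) = 0.000138987 × (42450/6.871) = 0.859.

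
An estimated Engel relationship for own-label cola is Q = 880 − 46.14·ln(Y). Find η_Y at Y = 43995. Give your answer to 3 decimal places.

At Y = 43995: Q = 386.679.
dQ/dY = -46.14/Y = -0.00104876 at this income.
η = (dQ/dY)·(Y/Q) = -0.00104876 × (43995/386.679) = -0.119.

-0.119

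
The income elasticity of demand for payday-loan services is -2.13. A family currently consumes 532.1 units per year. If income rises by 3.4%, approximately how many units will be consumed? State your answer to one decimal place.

%ΔQ ≈ η × %ΔI = -2.13 × 3.4% = -7.242%.
New Q ≈ 532.1 × (1 − 0.07242) = 493.6.

493.6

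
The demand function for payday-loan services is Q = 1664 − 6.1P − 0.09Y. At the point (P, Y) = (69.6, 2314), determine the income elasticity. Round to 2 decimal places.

-0.20

At P = 69.6, Y = 2314: Q = 1031.180.
Holding P constant, ∂Q/∂Y = −0.09.
η_Y = (∂Q/∂Y)·(Y/Q) = -0.09 × (2314/1031.180) = -0.20.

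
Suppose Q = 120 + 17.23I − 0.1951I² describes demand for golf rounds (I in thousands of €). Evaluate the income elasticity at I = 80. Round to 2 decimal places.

-4.48

At I = 80: Q = 249.7600.
dQ/dI = 17.23 − 0.3902I = -13.98600.
η = (dQ/dI)·(I/Q) = -13.98600 × (80/249.7600) = -4.48.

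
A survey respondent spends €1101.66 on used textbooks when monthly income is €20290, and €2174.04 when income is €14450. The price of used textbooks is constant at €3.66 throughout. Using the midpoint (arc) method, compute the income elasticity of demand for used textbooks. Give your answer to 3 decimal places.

With a constant price, Q₁ = 1101.66/3.66 = 301.000 and Q₂ = 2174.04/3.66 = 594.000 (equivalently, work directly with expenditure since P cancels).
Midpoint %ΔQ = (2174.04 − 1101.66)/1637.85 = 0.65475; midpoint %ΔI = (14450 − 20290)/17370 = -0.33621.
η = 0.65475 / -0.33621 = -1.947.

-1.947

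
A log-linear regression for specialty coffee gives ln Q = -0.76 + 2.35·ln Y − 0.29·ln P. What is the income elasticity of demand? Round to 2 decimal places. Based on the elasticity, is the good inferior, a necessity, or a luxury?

2.35 (luxury)

In a log-linear demand, the coefficient on ln Y is the income elasticity.
So η = 2.35.
η > 1 ⇒ luxury.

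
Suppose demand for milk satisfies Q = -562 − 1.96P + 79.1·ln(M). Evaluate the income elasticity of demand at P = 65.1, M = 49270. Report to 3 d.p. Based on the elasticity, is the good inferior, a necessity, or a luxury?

0.479 (necessity)

At P = 65.1, M = 49270: Q = 165.085.
Holding P constant, ∂Q/∂M = 79.1/M = 0.00160544.
η_M = (∂Q/∂M)·(M/Q) = 0.00160544 × (49270/165.085) = 0.479.
Since 0 < η < 1, this is a necessity.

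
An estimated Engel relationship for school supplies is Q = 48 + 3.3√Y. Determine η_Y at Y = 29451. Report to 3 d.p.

At Y = 29451: Q = 614.323.
dQ/dY = 3.3/(2√Y) = 0.00961466 at this income.
η = (dQ/dY)·(Y/Q) = 0.00961466 × (29451/614.323) = 0.461.

0.461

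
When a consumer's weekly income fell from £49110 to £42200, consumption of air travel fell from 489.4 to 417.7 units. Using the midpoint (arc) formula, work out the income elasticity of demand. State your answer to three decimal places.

ΔQ = 417.7 − 489.4 = -71.7; midpoint Q̄ = (489.4 + 417.7)/2 = 453.55.
ΔI = 42200 − 49110 = -6910; midpoint Ī = (49110 + 42200)/2 = 45655.
η = (ΔQ/Q̄) ÷ (ΔI/Ī) = (-71.7/453.55) ÷ (-6910/45655) = 1.044.

1.044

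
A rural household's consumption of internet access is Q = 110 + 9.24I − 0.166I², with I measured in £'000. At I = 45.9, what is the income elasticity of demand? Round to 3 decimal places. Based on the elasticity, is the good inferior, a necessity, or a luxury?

At I = 45.9: Q = 184.3855.
dQ/dI = 9.24 − 0.332I = -5.99880.
η = (dQ/dI)·(I/Q) = -5.99880 × (45.9/184.3855) = -1.493.
η < 0 ⇒ inferior good.

-1.493 (inferior good)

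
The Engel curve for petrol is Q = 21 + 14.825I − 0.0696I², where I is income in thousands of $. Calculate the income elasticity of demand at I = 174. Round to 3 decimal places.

At I = 174: Q = 493.3404.
dQ/dI = 14.825 − 0.1392I = -9.39580.
η = (dQ/dI)·(I/Q) = -9.39580 × (174/493.3404) = -3.314.

-3.314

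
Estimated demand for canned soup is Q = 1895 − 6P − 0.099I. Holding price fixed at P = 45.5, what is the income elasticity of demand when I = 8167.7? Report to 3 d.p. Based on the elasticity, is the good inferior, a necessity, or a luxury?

At P = 45.5, I = 8167.7: Q = 813.398.
Holding P constant, ∂Q/∂I = −0.099.
η_I = (∂Q/∂I)·(I/Q) = -0.099 × (8167.7/813.398) = -0.994.
Since η < 0, this is an inferior good.

-0.994 (inferior good)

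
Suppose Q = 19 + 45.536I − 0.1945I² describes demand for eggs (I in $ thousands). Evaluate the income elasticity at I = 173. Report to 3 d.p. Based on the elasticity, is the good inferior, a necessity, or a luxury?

-1.814 (inferior good)

At I = 173: Q = 2075.5375.
dQ/dI = 45.536 − 0.389I = -21.76100.
η = (dQ/dI)·(I/Q) = -21.76100 × (173/2075.5375) = -1.814.
η < 0 ⇒ inferior good.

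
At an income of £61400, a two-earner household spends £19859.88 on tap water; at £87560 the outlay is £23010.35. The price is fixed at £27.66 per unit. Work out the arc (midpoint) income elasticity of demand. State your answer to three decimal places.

0.418

With a constant price, Q₁ = 19859.88/27.66 = 718.000 and Q₂ = 23010.35/27.66 = 831.900 (equivalently, work directly with expenditure since P cancels).
Midpoint %ΔQ = (23010.35 − 19859.88)/21435.12 = 0.14698; midpoint %ΔI = (87560 − 61400)/74480 = 0.35124.
η = 0.14698 / 0.35124 = 0.418.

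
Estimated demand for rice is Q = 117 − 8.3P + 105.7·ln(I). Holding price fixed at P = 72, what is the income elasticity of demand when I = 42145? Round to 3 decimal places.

0.164

At P = 72, I = 42145: Q = 644.986.
Holding P constant, ∂Q/∂I = 105.7/I = 0.00250801.
η_I = (∂Q/∂I)·(I/Q) = 0.00250801 × (42145/644.986) = 0.164.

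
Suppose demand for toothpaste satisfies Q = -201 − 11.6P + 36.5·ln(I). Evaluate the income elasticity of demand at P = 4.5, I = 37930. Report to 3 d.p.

At P = 4.5, I = 37930: Q = 131.638.
Holding P constant, ∂Q/∂I = 36.5/I = 0.000962299.
η_I = (∂Q/∂I)·(I/Q) = 0.000962299 × (37930/131.638) = 0.277.

0.277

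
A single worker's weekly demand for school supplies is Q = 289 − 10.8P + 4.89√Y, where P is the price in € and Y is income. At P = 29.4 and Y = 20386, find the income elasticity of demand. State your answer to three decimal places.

0.521

At P = 29.4, Y = 20386: Q = 669.672.
Holding P constant, ∂Q/∂Y = 4.89/(2√Y) = 0.0171243.
η_Y = (∂Q/∂Y)·(Y/Q) = 0.0171243 × (20386/669.672) = 0.521.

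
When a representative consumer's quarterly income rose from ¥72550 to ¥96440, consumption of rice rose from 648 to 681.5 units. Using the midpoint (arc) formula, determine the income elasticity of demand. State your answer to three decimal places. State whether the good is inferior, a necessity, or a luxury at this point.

0.178 (necessity)

ΔQ = 681.5 − 648 = 33.5; midpoint Q̄ = (648 + 681.5)/2 = 664.75.
ΔI = 96440 − 72550 = 23890; midpoint Ī = (72550 + 96440)/2 = 84495.
η = (ΔQ/Q̄) ÷ (ΔI/Ī) = (33.5/664.75) ÷ (23890/84495) = 0.178.
0 < η < 1 ⇒ necessity.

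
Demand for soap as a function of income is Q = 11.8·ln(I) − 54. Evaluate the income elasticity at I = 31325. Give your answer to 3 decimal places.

At I = 31325: Q = 68.156.
dQ/dI = 11.8/I = 0.000376696 at this income.
η = (dQ/dI)·(I/Q) = 0.000376696 × (31325/68.156) = 0.173.

0.173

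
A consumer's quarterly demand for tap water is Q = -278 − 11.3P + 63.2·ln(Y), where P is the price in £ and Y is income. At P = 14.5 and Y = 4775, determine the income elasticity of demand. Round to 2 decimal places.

0.68

At P = 14.5, Y = 4775: Q = 93.527.
Holding P constant, ∂Q/∂Y = 63.2/Y = 0.0132356.
η_Y = (∂Q/∂Y)·(Y/Q) = 0.0132356 × (4775/93.527) = 0.68.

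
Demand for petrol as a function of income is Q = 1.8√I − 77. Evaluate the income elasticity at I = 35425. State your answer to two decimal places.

At I = 35425: Q = 261.788.
dQ/dI = 1.8/(2√I) = 0.00478176 at this income.
η = (dQ/dI)·(I/Q) = 0.00478176 × (35425/261.788) = 0.65.

0.65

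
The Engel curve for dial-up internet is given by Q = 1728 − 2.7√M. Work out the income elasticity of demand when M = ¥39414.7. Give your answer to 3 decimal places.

At M = 39414.7: Q = 1191.965.
dQ/dM = -2.7/(2√M) = -0.00679993 at this income.
η = (dQ/dM)·(M/Q) = -0.00679993 × (39414.7/1191.965) = -0.225.

-0.225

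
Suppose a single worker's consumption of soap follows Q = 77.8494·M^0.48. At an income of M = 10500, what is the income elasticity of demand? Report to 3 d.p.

0.480

For Q = A·M^β the income elasticity is constant and equal to β.
Here β = 0.48, so η = 0.480.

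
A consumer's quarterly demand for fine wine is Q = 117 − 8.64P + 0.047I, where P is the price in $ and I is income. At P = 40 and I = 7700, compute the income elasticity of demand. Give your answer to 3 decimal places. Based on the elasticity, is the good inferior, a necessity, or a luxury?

At P = 40, I = 7700: Q = 133.300.
Holding P constant, ∂Q/∂I = 0.047.
η_I = (∂Q/∂I)·(I/Q) = 0.047 × (7700/133.300) = 2.715.
Since η > 1, this is a luxury.

2.715 (luxury)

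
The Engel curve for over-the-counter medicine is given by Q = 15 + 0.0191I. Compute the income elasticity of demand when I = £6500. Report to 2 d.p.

0.89

At I = 6500: Q = 139.150.
dQ/dI = 0.0191.
η = (dQ/dI)·(I/Q) = 0.0191 × (6500/139.150) = 0.89.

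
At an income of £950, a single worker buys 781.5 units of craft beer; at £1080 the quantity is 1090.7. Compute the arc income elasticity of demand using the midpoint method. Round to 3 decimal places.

ΔQ = 1090.7 − 781.5 = 309.2; midpoint Q̄ = (781.5 + 1090.7)/2 = 936.1.
ΔI = 1080 − 950 = 130; midpoint Ī = (950 + 1080)/2 = 1015.
η = (ΔQ/Q̄) ÷ (ΔI/Ī) = (309.2/936.1) ÷ (130/1015) = 2.579.

2.579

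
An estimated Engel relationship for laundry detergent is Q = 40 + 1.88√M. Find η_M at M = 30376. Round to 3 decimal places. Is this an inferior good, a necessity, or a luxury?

0.446 (necessity)

At M = 30376: Q = 367.660.
dQ/dM = 1.88/(2√M) = 0.0053934 at this income.
η = (dQ/dM)·(M/Q) = 0.0053934 × (30376/367.660) = 0.446.
Since 0 < η < 1, the good is a necessity.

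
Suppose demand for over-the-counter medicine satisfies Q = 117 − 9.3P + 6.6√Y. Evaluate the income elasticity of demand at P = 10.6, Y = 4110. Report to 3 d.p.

0.479

At P = 10.6, Y = 4110: Q = 441.541.
Holding P constant, ∂Q/∂Y = 6.6/(2√Y) = 0.0514746.
η_Y = (∂Q/∂Y)·(Y/Q) = 0.0514746 × (4110/441.541) = 0.479.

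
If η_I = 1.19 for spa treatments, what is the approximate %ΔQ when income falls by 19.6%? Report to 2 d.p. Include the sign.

-23.32%

%ΔQ ≈ η × %ΔI = 1.19 × (-19.6%) = -23.32%.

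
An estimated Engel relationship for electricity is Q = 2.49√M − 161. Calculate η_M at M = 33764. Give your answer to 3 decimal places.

At M = 33764: Q = 296.537.
dQ/dM = 2.49/(2√M) = 0.00677552 at this income.
η = (dQ/dM)·(M/Q) = 0.00677552 × (33764/296.537) = 0.771.

0.771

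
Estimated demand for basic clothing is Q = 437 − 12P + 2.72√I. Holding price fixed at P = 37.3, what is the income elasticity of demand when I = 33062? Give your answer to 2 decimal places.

0.51

At P = 37.3, I = 33062: Q = 483.976.
Holding P constant, ∂Q/∂I = 2.72/(2√I) = 0.00747953.
η_I = (∂Q/∂I)·(I/Q) = 0.00747953 × (33062/483.976) = 0.51.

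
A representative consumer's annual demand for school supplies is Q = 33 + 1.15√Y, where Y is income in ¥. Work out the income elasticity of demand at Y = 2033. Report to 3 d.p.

At Y = 2033: Q = 84.852.
dQ/dY = 1.15/(2√Y) = 0.0127526 at this income.
η = (dQ/dY)·(Y/Q) = 0.0127526 × (2033/84.852) = 0.306.

0.306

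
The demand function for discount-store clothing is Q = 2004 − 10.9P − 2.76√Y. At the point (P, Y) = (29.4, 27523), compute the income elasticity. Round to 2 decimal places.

At P = 29.4, Y = 27523: Q = 1225.654.
Holding P constant, ∂Q/∂Y = -2.76/(2√Y) = -0.00831824.
η_Y = (∂Q/∂Y)·(Y/Q) = -0.00831824 × (27523/1225.654) = -0.19.

-0.19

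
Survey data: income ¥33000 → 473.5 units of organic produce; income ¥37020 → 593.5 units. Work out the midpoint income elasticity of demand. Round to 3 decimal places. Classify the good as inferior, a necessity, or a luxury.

1.959 (luxury)

ΔQ = 593.5 − 473.5 = 120; midpoint Q̄ = (473.5 + 593.5)/2 = 533.5.
ΔI = 37020 − 33000 = 4020; midpoint Ī = (33000 + 37020)/2 = 35010.
η = (ΔQ/Q̄) ÷ (ΔI/Ī) = (120/533.5) ÷ (4020/35010) = 1.959.
η > 1 ⇒ luxury.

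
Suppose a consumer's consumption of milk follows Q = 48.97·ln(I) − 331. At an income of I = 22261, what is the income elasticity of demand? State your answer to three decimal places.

At I = 22261: Q = 159.219.
dQ/dI = 48.97/I = 0.00219981 at this income.
η = (dQ/dI)·(I/Q) = 0.00219981 × (22261/159.219) = 0.308.

0.308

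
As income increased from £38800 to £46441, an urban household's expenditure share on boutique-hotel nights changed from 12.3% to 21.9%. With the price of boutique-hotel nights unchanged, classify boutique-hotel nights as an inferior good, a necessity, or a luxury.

luxury

The budget share rises as income rises, so η > 1.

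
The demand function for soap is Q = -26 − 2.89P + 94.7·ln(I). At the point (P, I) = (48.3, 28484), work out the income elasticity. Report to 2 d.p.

0.12

At P = 48.3, I = 28484: Q = 805.760.
Holding P constant, ∂Q/∂I = 94.7/I = 0.00332467.
η_I = (∂Q/∂I)·(I/Q) = 0.00332467 × (28484/805.760) = 0.12.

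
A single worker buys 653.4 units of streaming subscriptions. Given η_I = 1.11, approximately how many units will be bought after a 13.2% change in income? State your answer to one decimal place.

749.1

%ΔQ ≈ η × %ΔI = 1.11 × 13.2% = 14.652%.
New Q ≈ 653.4 × (1 + 0.14652) = 749.1.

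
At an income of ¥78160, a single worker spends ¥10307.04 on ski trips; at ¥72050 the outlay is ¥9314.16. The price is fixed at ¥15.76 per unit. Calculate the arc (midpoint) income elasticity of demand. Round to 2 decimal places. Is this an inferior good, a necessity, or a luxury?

1.24 (luxury)

With a constant price, Q₁ = 10307.04/15.76 = 654.000 and Q₂ = 9314.16/15.76 = 591.000 (equivalently, work directly with expenditure since P cancels).
Midpoint %ΔQ = (9314.16 − 10307.04)/9810.60 = -0.10120; midpoint %ΔI = (72050 − 78160)/75105 = -0.08135.
η = -0.10120 / -0.08135 = 1.24.
η > 1 ⇒ luxury.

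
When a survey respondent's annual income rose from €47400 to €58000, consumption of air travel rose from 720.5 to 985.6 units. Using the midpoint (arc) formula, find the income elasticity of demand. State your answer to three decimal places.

1.545

ΔQ = 985.6 − 720.5 = 265.1; midpoint Q̄ = (720.5 + 985.6)/2 = 853.05.
ΔI = 58000 − 47400 = 10600; midpoint Ī = (47400 + 58000)/2 = 52700.
η = (ΔQ/Q̄) ÷ (ΔI/Ī) = (265.1/853.05) ÷ (10600/52700) = 1.545.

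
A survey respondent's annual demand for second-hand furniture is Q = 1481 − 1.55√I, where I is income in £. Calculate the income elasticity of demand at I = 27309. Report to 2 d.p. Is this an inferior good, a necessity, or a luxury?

At I = 27309: Q = 1224.856.
dQ/dI = -1.55/(2√I) = -0.00468974 at this income.
η = (dQ/dI)·(I/Q) = -0.00468974 × (27309/1224.856) = -0.10.
Since η < 0, the good is an inferior good.

-0.10 (inferior good)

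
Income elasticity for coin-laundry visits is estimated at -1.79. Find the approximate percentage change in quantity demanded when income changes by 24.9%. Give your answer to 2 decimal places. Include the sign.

%ΔQ ≈ η × %ΔI = -1.79 × 24.9% = -44.57%.

-44.57%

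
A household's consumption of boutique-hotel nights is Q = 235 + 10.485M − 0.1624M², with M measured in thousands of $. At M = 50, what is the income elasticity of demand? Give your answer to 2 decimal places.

-0.81

At M = 50: Q = 353.2500.
dQ/dM = 10.485 − 0.3248M = -5.75500.
η = (dQ/dM)·(M/Q) = -5.75500 × (50/353.2500) = -0.81.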